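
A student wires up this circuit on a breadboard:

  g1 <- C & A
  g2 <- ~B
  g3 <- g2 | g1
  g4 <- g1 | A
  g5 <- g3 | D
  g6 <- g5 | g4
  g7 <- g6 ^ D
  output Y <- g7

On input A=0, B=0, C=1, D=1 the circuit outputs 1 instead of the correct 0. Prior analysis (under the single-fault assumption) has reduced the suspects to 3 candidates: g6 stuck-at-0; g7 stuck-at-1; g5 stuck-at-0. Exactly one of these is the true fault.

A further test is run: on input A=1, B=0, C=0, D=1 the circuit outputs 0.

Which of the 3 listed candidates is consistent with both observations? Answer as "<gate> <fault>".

Evaluate each candidate on input A=1, B=0, C=0, D=1:
  g6 stuck-at-0: g1=0, g2=1, g3=1, g4=1, g5=1, g6=0 [stuck-at-0], g7=1 → 1 — eliminated
  g7 stuck-at-1: g1=0, g2=1, g3=1, g4=1, g5=1, g6=1, g7=1 [stuck-at-1] → 1 — eliminated
  g5 stuck-at-0: g1=0, g2=1, g3=1, g4=1, g5=0 [stuck-at-0], g6=1, g7=0 → 0 — matches
Only g5 stuck-at-0 reproduces the observed 0.

g5 stuck-at-0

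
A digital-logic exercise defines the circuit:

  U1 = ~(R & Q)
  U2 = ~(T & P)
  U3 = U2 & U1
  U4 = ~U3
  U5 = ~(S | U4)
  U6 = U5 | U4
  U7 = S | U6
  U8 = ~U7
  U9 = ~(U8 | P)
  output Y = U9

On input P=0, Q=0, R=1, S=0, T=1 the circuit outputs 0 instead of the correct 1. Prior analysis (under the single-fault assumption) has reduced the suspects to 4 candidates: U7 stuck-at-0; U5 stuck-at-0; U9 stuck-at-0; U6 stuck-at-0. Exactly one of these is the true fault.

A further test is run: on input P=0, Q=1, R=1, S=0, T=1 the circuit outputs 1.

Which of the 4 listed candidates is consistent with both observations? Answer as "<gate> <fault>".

Evaluate each candidate on input P=0, Q=1, R=1, S=0, T=1:
  U7 stuck-at-0: U1=0, U2=1, U3=0, U4=1, U5=0, U6=1, U7=0 [stuck-at-0], U8=1, U9=0 → 0 — eliminated
  U5 stuck-at-0: U1=0, U2=1, U3=0, U4=1, U5=0 [stuck-at-0], U6=1, U7=1, U8=0, U9=1 → 1 — matches
  U9 stuck-at-0: U1=0, U2=1, U3=0, U4=1, U5=0, U6=1, U7=1, U8=0, U9=0 [stuck-at-0] → 0 — eliminated
  U6 stuck-at-0: U1=0, U2=1, U3=0, U4=1, U5=0, U6=0 [stuck-at-0], U7=0, U8=1, U9=0 → 0 — eliminated
Only U5 stuck-at-0 reproduces the observed 1.

U5 stuck-at-0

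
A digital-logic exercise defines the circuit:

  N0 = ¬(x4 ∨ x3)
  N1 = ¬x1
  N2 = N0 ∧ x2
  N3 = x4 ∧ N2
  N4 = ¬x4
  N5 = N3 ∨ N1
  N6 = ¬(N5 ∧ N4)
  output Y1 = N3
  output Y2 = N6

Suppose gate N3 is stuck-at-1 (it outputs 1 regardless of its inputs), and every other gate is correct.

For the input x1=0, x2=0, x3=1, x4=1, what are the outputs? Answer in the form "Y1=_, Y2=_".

Y1=1, Y2=1

Propagate with N3 forced: N0=0, N1=1, N2=0, N3=1 [stuck-at-1], N4=0, N5=1, N6=1.
So the outputs are Y1=1, Y2=1. (Without the fault they would be Y1=0, Y2=1.)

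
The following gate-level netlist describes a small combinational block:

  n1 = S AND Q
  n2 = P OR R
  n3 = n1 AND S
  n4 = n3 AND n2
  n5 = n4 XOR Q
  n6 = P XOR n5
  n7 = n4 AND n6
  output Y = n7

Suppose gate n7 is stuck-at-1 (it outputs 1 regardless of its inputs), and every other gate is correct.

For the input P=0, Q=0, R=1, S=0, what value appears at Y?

Propagate with n7 forced: n1=0, n2=1, n3=0, n4=0, n5=0, n6=0, n7=1 [stuck-at-1].
So Y = 1. (Without the fault it would be 0.)

1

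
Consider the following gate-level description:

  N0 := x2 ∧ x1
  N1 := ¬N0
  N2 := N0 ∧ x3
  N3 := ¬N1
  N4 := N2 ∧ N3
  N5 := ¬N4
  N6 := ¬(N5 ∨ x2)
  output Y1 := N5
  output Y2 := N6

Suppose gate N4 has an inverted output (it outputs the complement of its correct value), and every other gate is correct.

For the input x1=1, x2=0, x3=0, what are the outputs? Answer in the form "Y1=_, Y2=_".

Y1=0, Y2=1

Propagate with N4 forced: N0=0, N1=1, N2=0, N3=0, N4=1 [inverted output], N5=0, N6=1.
So the outputs are Y1=0, Y2=1. (Without the fault they would be Y1=1, Y2=0.)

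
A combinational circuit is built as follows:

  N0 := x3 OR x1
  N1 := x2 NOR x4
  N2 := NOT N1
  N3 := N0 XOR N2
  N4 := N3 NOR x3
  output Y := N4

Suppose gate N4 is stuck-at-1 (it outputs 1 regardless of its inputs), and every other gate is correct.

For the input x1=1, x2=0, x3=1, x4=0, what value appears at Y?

1

Propagate with N4 forced: N0=1, N1=1, N2=0, N3=1, N4=1 [stuck-at-1].
So Y = 1. (Without the fault it would be 0.)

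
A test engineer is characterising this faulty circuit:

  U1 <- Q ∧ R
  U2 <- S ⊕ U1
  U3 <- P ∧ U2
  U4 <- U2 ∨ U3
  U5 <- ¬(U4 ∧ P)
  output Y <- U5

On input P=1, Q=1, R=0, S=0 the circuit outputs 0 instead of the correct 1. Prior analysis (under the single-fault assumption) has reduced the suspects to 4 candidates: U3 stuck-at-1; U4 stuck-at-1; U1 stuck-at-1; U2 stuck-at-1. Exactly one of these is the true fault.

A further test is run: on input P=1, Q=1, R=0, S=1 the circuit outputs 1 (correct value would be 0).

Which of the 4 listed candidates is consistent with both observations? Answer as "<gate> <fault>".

Evaluate each candidate on input P=1, Q=1, R=0, S=1:
  U3 stuck-at-1: U1=0, U2=1, U3=1 [stuck-at-1], U4=1, U5=0 → 0 — eliminated
  U4 stuck-at-1: U1=0, U2=1, U3=1, U4=1 [stuck-at-1], U5=0 → 0 — eliminated
  U1 stuck-at-1: U1=1 [stuck-at-1], U2=0, U3=0, U4=0, U5=1 → 1 — matches
  U2 stuck-at-1: U1=0, U2=1 [stuck-at-1], U3=1, U4=1, U5=0 → 0 — eliminated
Only U1 stuck-at-1 reproduces the observed 1.

U1 stuck-at-1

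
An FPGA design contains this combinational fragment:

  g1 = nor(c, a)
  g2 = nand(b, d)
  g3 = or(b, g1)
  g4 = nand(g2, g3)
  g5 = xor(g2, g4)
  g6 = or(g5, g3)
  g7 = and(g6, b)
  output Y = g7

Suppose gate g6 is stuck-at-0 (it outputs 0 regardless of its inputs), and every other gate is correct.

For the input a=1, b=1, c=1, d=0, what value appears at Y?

Propagate with g6 forced: g1=0, g2=1, g3=1, g4=0, g5=1, g6=0 [stuck-at-0], g7=0.
So Y = 0. (Without the fault it would be 1.)

0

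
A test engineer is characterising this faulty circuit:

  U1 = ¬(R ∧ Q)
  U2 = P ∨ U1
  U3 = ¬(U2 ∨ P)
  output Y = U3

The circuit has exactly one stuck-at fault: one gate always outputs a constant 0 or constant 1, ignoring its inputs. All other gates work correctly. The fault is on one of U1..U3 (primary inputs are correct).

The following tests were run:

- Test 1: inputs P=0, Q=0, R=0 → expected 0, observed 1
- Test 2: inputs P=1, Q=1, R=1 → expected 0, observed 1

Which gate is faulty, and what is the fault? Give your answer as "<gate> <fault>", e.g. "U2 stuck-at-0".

Fault-free values for test 1 (P=0, Q=0, R=0): U1=1, U2=1, U3=0, giving Y=0. Observed 1.
Test 1: faults giving observed 1 are {U1 stuck-at-0, U2 stuck-at-0, U3 stuck-at-1}.
Test 2 (P=1, Q=1, R=1): fault-free U1=0, U2=1, U3=0 → 0; observed 1. Eliminates U1 stuck-at-0, U2 stuck-at-0.
Only U3 stuck-at-1 is consistent with every test.

U3 stuck-at-1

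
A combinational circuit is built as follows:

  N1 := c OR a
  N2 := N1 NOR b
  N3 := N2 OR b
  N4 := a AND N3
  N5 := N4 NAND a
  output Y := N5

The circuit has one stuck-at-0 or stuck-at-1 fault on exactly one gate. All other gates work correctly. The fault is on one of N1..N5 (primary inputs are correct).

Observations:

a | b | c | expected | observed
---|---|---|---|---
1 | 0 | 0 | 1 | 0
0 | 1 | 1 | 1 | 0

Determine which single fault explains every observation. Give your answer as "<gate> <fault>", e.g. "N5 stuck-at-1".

N5 stuck-at-0

Fault-free values for test 1 (a=1, b=0, c=0): N1=1, N2=0, N3=0, N4=0, N5=1, giving Y=1. Observed 0.
Test 1: faults giving observed 0 are {N1 stuck-at-0, N2 stuck-at-1, N3 stuck-at-1, N4 stuck-at-1, N5 stuck-at-0}.
Test 2 (a=0, b=1, c=1): fault-free N1=1, N2=0, N3=1, N4=0, N5=1 → 1; observed 0. Eliminates N1 stuck-at-0, N2 stuck-at-1, N3 stuck-at-1, N4 stuck-at-1.
Only N5 stuck-at-0 is consistent with every test.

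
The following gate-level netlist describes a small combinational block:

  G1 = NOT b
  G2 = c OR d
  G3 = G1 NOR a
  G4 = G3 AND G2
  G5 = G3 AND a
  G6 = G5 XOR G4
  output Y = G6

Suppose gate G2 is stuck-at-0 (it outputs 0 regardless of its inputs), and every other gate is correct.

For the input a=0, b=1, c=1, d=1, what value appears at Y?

Propagate with G2 forced: G1=0, G2=0 [stuck-at-0], G3=1, G4=0, G5=0, G6=0.
So Y = 0. (Without the fault it would be 1.)

0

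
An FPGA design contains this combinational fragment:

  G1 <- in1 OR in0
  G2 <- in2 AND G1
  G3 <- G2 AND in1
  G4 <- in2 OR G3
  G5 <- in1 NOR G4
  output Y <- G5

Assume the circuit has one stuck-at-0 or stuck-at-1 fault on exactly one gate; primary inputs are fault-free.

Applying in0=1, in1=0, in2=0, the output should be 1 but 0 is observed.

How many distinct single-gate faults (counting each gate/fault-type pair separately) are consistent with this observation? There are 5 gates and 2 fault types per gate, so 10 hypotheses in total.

Fault-free: G1=1, G2=0, G3=0, G4=0, G5=1 → 1. Observed 0.
  G1 stuck-at-0: output 1 ✗
  G1 stuck-at-1: output 1 ✗
  G2 stuck-at-0: output 1 ✗
  G2 stuck-at-1: output 1 ✗
  G3 stuck-at-0: output 1 ✗
  G3 stuck-at-1: output 0 ✓
  G4 stuck-at-0: output 1 ✗
  G4 stuck-at-1: output 0 ✓
  G5 stuck-at-0: output 0 ✓
  G5 stuck-at-1: output 1 ✗
Consistent faults: {G3 stuck-at-1, G4 stuck-at-1, G5 stuck-at-0} — 3 in all.

3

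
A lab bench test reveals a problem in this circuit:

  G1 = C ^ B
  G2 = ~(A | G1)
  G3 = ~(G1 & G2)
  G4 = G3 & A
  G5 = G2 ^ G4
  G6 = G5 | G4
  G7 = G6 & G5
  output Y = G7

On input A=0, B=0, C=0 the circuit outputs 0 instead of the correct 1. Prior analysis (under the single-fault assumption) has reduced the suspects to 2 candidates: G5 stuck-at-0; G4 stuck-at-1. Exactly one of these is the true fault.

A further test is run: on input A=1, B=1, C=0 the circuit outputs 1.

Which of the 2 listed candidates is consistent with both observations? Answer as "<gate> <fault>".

Evaluate each candidate on input A=1, B=1, C=0:
  G5 stuck-at-0: G1=1, G2=0, G3=1, G4=1, G5=0 [stuck-at-0], G6=1, G7=0 → 0 — eliminated
  G4 stuck-at-1: G1=1, G2=0, G3=1, G4=1 [stuck-at-1], G5=1, G6=1, G7=1 → 1 — matches
Only G4 stuck-at-1 reproduces the observed 1.

G4 stuck-at-1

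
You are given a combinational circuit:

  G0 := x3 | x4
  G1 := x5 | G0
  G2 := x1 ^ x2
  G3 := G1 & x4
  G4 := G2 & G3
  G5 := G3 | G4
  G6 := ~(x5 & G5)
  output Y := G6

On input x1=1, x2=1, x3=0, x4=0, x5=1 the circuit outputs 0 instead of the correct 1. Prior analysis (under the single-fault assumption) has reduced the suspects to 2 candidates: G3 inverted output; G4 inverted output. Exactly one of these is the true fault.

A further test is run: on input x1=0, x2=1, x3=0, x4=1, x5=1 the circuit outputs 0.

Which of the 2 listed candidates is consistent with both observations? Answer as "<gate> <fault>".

Evaluate each candidate on input x1=0, x2=1, x3=0, x4=1, x5=1:
  G3 inverted output: G0=1, G1=1, G2=1, G3=0 [inverted output], G4=0, G5=0, G6=1 → 1 — eliminated
  G4 inverted output: G0=1, G1=1, G2=1, G3=1, G4=0 [inverted output], G5=1, G6=0 → 0 — matches
Only G4 inverted output reproduces the observed 0.

G4 inverted output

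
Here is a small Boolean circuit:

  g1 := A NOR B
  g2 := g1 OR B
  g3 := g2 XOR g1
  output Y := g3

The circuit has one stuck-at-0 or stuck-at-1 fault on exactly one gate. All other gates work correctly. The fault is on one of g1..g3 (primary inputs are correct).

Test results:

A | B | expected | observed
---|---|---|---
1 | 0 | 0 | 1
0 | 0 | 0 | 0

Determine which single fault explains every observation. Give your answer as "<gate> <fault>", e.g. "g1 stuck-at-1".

Fault-free values for test 1 (A=1, B=0): g1=0, g2=0, g3=0, giving Y=0. Observed 1.
Test 1: faults giving observed 1 are {g2 stuck-at-1, g3 stuck-at-1}.
Test 2 (A=0, B=0): fault-free g1=1, g2=1, g3=0 → 0; observed 0. Eliminates g3 stuck-at-1.
Only g2 stuck-at-1 is consistent with every test.

g2 stuck-at-1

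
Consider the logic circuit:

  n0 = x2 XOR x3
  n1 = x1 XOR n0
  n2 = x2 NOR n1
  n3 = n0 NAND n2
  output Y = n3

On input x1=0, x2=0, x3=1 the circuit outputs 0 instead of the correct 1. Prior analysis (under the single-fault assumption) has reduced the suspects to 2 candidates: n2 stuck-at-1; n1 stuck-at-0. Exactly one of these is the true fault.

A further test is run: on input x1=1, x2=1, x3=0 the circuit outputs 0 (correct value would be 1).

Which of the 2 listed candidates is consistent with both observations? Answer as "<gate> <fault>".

Evaluate each candidate on input x1=1, x2=1, x3=0:
  n2 stuck-at-1: n0=1, n1=0, n2=1 [stuck-at-1], n3=0 → 0 — matches
  n1 stuck-at-0: n0=1, n1=0 [stuck-at-0], n2=0, n3=1 → 1 — eliminated
Only n2 stuck-at-1 reproduces the observed 0.

n2 stuck-at-1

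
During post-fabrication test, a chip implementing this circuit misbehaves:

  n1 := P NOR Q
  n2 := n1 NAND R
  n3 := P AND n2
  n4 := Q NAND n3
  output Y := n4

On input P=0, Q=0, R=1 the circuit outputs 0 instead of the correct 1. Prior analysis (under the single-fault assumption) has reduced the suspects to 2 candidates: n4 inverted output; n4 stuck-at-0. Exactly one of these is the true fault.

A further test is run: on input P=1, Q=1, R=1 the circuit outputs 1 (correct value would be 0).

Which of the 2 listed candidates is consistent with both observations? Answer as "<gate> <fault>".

n4 inverted output

Evaluate each candidate on input P=1, Q=1, R=1:
  n4 inverted output: n1=0, n2=1, n3=1, n4=1 [inverted output] → 1 — matches
  n4 stuck-at-0: n1=0, n2=1, n3=1, n4=0 [stuck-at-0] → 0 — eliminated
Only n4 inverted output reproduces the observed 1.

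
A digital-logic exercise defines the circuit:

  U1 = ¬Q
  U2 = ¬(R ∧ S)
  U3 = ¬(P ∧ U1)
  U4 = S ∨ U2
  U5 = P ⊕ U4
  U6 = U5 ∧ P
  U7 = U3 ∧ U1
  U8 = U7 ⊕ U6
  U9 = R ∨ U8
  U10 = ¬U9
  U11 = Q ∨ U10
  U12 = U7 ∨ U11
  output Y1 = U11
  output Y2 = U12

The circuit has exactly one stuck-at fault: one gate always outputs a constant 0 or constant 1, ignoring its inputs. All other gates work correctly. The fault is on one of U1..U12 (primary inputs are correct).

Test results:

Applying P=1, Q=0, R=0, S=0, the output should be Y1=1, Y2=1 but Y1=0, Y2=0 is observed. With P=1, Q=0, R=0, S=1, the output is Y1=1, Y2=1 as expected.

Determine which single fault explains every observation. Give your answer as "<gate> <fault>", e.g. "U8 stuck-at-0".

Fault-free values for test 1 (P=1, Q=0, R=0, S=0): U1=1, U2=1, U3=0, U4=1, U5=0, U6=0, U7=0, U8=0, U9=0, U10=1, U11=1, U12=1, giving Y1=1, Y2=1. Observed Y1=0, Y2=0.
Test 1: faults giving observed Y1=0, Y2=0 are {U2 stuck-at-0, U4 stuck-at-0, U5 stuck-at-1, U6 stuck-at-1, U8 stuck-at-1, U9 stuck-at-1, U10 stuck-at-0, U11 stuck-at-0}.
Test 2 (P=1, Q=0, R=0, S=1): fault-free U1=1, U2=1, U3=0, U4=1, U5=0, U6=0, U7=0, U8=0, U9=0, U10=1, U11=1, U12=1 → Y1=1, Y2=1; observed Y1=1, Y2=1. Eliminates U4 stuck-at-0, U5 stuck-at-1, U6 stuck-at-1, U8 stuck-at-1, U9 stuck-at-1, U10 stuck-at-0, U11 stuck-at-0.
Only U2 stuck-at-0 is consistent with every test.

U2 stuck-at-0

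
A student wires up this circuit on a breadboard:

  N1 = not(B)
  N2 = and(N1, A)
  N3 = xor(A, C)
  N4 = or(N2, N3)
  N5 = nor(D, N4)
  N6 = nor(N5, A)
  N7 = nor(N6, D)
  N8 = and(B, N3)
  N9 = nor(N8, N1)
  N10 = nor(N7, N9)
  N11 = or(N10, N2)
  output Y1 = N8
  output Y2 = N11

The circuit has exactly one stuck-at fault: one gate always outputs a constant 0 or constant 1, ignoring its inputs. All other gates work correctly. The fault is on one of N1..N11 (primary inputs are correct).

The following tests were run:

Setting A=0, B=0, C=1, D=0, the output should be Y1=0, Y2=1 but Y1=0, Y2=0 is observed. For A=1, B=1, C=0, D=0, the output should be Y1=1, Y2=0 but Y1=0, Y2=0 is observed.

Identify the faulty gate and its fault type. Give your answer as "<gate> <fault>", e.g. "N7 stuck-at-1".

N3 stuck-at-0

Fault-free values for test 1 (A=0, B=0, C=1, D=0): N1=1, N2=0, N3=1, N4=1, N5=0, N6=1, N7=0, N8=0, N9=0, N10=1, N11=1, giving Y1=0, Y2=1. Observed Y1=0, Y2=0.
Test 1: faults giving observed Y1=0, Y2=0 are {N1 stuck-at-0, N3 stuck-at-0, N4 stuck-at-0, N5 stuck-at-1, N6 stuck-at-0, N7 stuck-at-1, N9 stuck-at-1, N10 stuck-at-0, N11 stuck-at-0}.
Test 2 (A=1, B=1, C=0, D=0): fault-free N1=0, N2=0, N3=1, N4=1, N5=0, N6=0, N7=1, N8=1, N9=0, N10=0, N11=0 → Y1=1, Y2=0; observed Y1=0, Y2=0. Eliminates N1 stuck-at-0, N4 stuck-at-0, N5 stuck-at-1, N6 stuck-at-0, N7 stuck-at-1, N9 stuck-at-1, N10 stuck-at-0, N11 stuck-at-0.
Only N3 stuck-at-0 is consistent with every test.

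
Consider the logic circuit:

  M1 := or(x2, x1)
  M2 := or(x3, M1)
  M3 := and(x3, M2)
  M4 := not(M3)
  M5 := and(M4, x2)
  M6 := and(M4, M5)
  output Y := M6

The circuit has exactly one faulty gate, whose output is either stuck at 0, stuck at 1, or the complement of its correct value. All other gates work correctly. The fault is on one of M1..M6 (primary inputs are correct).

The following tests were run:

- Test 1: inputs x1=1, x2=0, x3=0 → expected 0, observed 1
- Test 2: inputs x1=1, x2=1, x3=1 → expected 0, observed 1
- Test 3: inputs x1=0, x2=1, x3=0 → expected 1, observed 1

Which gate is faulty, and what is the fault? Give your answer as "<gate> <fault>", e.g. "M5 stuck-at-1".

M6 stuck-at-1

Fault-free values for test 1 (x1=1, x2=0, x3=0): M1=1, M2=1, M3=0, M4=1, M5=0, M6=0, giving Y=0. Observed 1.
Test 1: faults giving observed 1 are {M5 stuck-at-1, M5 inverted output, M6 stuck-at-1, M6 inverted output}.
Test 2 (x1=1, x2=1, x3=1): fault-free M1=1, M2=1, M3=1, M4=0, M5=0, M6=0 → 0; observed 1. Eliminates M5 stuck-at-1, M5 inverted output.
Test 3 (x1=0, x2=1, x3=0): fault-free M1=1, M2=1, M3=0, M4=1, M5=1, M6=1 → 1; observed 1. Eliminates M6 inverted output.
Only M6 stuck-at-1 is consistent with every test.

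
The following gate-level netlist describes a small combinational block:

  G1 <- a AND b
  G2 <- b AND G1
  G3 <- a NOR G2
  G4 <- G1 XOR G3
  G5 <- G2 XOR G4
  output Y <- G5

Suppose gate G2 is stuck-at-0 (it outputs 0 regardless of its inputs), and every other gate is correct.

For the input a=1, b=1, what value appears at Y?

1

Propagate with G2 forced: G1=1, G2=0 [stuck-at-0], G3=0, G4=1, G5=1.
So Y = 1. (Without the fault it would be 0.)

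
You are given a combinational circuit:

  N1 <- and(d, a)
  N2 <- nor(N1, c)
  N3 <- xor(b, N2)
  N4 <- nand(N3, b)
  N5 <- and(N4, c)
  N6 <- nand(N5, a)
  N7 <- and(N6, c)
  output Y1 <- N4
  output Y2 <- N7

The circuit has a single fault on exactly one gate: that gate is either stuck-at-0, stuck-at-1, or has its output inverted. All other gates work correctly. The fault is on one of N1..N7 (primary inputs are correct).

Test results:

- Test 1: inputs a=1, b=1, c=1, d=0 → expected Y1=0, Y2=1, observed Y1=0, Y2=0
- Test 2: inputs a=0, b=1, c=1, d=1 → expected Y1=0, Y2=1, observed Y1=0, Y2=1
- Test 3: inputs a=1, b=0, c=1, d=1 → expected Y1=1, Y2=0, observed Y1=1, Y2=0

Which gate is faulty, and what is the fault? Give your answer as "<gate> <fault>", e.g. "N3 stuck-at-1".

Fault-free values for test 1 (a=1, b=1, c=1, d=0): N1=0, N2=0, N3=1, N4=0, N5=0, N6=1, N7=1, giving Y1=0, Y2=1. Observed Y1=0, Y2=0.
Test 1: faults giving observed Y1=0, Y2=0 are {N5 stuck-at-1, N5 inverted output, N6 stuck-at-0, N6 inverted output, N7 stuck-at-0, N7 inverted output}.
Test 2 (a=0, b=1, c=1, d=1): fault-free N1=0, N2=0, N3=1, N4=0, N5=0, N6=1, N7=1 → Y1=0, Y2=1; observed Y1=0, Y2=1. Eliminates N6 stuck-at-0, N6 inverted output, N7 stuck-at-0, N7 inverted output.
Test 3 (a=1, b=0, c=1, d=1): fault-free N1=1, N2=0, N3=0, N4=1, N5=1, N6=0, N7=0 → Y1=1, Y2=0; observed Y1=1, Y2=0. Eliminates N5 inverted output.
Only N5 stuck-at-1 is consistent with every test.

N5 stuck-at-1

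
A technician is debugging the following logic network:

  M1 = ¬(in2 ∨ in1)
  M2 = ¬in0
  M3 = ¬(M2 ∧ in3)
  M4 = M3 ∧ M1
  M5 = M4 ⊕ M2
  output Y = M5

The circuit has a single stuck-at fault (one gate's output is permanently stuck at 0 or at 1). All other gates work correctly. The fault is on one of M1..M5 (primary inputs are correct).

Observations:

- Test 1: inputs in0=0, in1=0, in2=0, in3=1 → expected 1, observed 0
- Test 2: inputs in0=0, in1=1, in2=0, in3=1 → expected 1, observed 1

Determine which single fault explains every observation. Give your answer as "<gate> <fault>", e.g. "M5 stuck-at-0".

Fault-free values for test 1 (in0=0, in1=0, in2=0, in3=1): M1=1, M2=1, M3=0, M4=0, M5=1, giving Y=1. Observed 0.
Test 1: faults giving observed 0 are {M3 stuck-at-1, M4 stuck-at-1, M5 stuck-at-0}.
Test 2 (in0=0, in1=1, in2=0, in3=1): fault-free M1=0, M2=1, M3=0, M4=0, M5=1 → 1; observed 1. Eliminates M4 stuck-at-1, M5 stuck-at-0.
Only M3 stuck-at-1 is consistent with every test.

M3 stuck-at-1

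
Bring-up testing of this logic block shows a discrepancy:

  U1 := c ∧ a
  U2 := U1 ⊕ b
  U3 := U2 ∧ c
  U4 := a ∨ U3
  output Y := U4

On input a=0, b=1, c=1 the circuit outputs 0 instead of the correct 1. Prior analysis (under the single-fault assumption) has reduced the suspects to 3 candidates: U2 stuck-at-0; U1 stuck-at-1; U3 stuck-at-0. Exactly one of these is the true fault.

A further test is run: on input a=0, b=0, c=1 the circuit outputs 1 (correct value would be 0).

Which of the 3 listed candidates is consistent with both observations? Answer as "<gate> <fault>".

U1 stuck-at-1

Evaluate each candidate on input a=0, b=0, c=1:
  U2 stuck-at-0: U1=0, U2=0 [stuck-at-0], U3=0, U4=0 → 0 — eliminated
  U1 stuck-at-1: U1=1 [stuck-at-1], U2=1, U3=1, U4=1 → 1 — matches
  U3 stuck-at-0: U1=0, U2=0, U3=0 [stuck-at-0], U4=0 → 0 — eliminated
Only U1 stuck-at-1 reproduces the observed 1.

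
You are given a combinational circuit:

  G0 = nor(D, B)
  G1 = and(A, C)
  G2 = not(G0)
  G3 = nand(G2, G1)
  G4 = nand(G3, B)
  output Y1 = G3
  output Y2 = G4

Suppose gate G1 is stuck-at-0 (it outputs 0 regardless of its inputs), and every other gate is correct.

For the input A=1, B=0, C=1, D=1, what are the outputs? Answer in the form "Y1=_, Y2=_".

Y1=1, Y2=1

Propagate with G1 forced: G0=0, G1=0 [stuck-at-0], G2=1, G3=1, G4=1.
So the outputs are Y1=1, Y2=1. (Without the fault they would be Y1=0, Y2=1.)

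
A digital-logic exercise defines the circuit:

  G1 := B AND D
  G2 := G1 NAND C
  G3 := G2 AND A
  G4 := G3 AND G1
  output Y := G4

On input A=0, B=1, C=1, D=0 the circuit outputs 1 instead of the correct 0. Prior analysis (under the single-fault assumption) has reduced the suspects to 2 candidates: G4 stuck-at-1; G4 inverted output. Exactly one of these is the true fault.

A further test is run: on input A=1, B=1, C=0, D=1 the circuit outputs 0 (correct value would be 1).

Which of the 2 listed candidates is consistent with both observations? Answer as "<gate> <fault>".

G4 inverted output

Evaluate each candidate on input A=1, B=1, C=0, D=1:
  G4 stuck-at-1: G1=1, G2=1, G3=1, G4=1 [stuck-at-1] → 1 — eliminated
  G4 inverted output: G1=1, G2=1, G3=1, G4=0 [inverted output] → 0 — matches
Only G4 inverted output reproduces the observed 0.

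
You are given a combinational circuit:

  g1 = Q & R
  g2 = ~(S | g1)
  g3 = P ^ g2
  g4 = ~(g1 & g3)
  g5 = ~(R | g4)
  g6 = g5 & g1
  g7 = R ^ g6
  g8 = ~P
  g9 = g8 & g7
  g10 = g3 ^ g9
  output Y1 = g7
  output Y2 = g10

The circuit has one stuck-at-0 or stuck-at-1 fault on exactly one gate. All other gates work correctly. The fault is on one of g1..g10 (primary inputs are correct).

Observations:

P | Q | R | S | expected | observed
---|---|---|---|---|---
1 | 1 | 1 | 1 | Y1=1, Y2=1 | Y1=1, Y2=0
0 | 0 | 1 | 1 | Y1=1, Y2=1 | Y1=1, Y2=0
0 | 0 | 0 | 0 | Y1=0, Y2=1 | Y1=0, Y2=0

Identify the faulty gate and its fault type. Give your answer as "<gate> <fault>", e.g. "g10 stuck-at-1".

Fault-free values for test 1 (P=1, Q=1, R=1, S=1): g1=1, g2=0, g3=1, g4=0, g5=0, g6=0, g7=1, g8=0, g9=0, g10=1, giving Y1=1, Y2=1. Observed Y1=1, Y2=0.
Test 1: faults giving observed Y1=1, Y2=0 are {g2 stuck-at-1, g3 stuck-at-0, g8 stuck-at-1, g9 stuck-at-1, g10 stuck-at-0}.
Test 2 (P=0, Q=0, R=1, S=1): fault-free g1=0, g2=0, g3=0, g4=1, g5=0, g6=0, g7=1, g8=1, g9=1, g10=1 → Y1=1, Y2=1; observed Y1=1, Y2=0. Eliminates g3 stuck-at-0, g8 stuck-at-1, g9 stuck-at-1.
Test 3 (P=0, Q=0, R=0, S=0): fault-free g1=0, g2=1, g3=1, g4=1, g5=0, g6=0, g7=0, g8=1, g9=0, g10=1 → Y1=0, Y2=1; observed Y1=0, Y2=0. Eliminates g2 stuck-at-1.
Only g10 stuck-at-0 is consistent with every test.

g10 stuck-at-0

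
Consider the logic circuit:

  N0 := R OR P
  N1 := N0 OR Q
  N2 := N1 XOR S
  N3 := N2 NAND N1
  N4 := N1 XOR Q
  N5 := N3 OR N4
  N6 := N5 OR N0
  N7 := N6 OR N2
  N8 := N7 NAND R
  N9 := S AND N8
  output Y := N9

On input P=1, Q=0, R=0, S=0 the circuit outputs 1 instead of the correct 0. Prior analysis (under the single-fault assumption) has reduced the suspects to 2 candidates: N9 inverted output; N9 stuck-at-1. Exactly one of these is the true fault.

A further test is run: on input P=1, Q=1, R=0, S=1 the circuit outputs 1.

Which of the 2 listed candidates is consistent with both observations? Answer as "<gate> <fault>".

Evaluate each candidate on input P=1, Q=1, R=0, S=1:
  N9 inverted output: N0=1, N1=1, N2=0, N3=1, N4=0, N5=1, N6=1, N7=1, N8=1, N9=0 [inverted output] → 0 — eliminated
  N9 stuck-at-1: N0=1, N1=1, N2=0, N3=1, N4=0, N5=1, N6=1, N7=1, N8=1, N9=1 [stuck-at-1] → 1 — matches
Only N9 stuck-at-1 reproduces the observed 1.

N9 stuck-at-1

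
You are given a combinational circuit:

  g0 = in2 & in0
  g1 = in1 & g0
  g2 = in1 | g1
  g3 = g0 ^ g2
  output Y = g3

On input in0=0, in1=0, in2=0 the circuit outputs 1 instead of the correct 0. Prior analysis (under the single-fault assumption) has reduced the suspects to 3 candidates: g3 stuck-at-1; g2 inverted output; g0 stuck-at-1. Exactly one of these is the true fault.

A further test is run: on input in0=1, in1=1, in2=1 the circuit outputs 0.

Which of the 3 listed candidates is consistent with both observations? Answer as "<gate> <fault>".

Evaluate each candidate on input in0=1, in1=1, in2=1:
  g3 stuck-at-1: g0=1, g1=1, g2=1, g3=1 [stuck-at-1] → 1 — eliminated
  g2 inverted output: g0=1, g1=1, g2=0 [inverted output], g3=1 → 1 — eliminated
  g0 stuck-at-1: g0=1 [stuck-at-1], g1=1, g2=1, g3=0 → 0 — matches
Only g0 stuck-at-1 reproduces the observed 0.

g0 stuck-at-1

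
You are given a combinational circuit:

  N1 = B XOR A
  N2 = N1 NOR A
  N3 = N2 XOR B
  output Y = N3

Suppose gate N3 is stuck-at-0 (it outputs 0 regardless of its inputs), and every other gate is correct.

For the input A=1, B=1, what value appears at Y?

Propagate with N3 forced: N1=0, N2=0, N3=0 [stuck-at-0].
So Y = 0. (Without the fault it would be 1.)

0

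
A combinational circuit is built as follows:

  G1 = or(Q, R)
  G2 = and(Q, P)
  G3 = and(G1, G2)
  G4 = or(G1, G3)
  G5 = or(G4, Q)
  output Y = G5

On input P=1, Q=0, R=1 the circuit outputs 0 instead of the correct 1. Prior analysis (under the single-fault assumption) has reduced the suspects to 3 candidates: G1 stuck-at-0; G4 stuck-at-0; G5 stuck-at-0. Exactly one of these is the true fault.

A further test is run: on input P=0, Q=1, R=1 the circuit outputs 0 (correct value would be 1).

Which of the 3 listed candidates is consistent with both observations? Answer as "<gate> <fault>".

G5 stuck-at-0

Evaluate each candidate on input P=0, Q=1, R=1:
  G1 stuck-at-0: G1=0 [stuck-at-0], G2=0, G3=0, G4=0, G5=1 → 1 — eliminated
  G4 stuck-at-0: G1=1, G2=0, G3=0, G4=0 [stuck-at-0], G5=1 → 1 — eliminated
  G5 stuck-at-0: G1=1, G2=0, G3=0, G4=1, G5=0 [stuck-at-0] → 0 — matches
Only G5 stuck-at-0 reproduces the observed 0.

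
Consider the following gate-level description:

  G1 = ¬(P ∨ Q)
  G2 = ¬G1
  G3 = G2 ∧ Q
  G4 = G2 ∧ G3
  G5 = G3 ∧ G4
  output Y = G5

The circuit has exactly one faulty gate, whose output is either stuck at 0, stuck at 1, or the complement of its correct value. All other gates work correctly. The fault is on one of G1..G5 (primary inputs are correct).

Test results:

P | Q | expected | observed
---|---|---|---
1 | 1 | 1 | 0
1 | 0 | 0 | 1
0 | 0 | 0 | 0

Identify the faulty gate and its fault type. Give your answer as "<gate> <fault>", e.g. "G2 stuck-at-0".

Fault-free values for test 1 (P=1, Q=1): G1=0, G2=1, G3=1, G4=1, G5=1, giving Y=1. Observed 0.
Test 1: faults giving observed 0 are {G1 stuck-at-1, G1 inverted output, G2 stuck-at-0, G2 inverted output, G3 stuck-at-0, G3 inverted output, G4 stuck-at-0, G4 inverted output, G5 stuck-at-0, G5 inverted output}.
Test 2 (P=1, Q=0): fault-free G1=0, G2=1, G3=0, G4=0, G5=0 → 0; observed 1. Eliminates G1 stuck-at-1, G1 inverted output, G2 stuck-at-0, G2 inverted output, G3 stuck-at-0, G4 stuck-at-0, G4 inverted output, G5 stuck-at-0.
Test 3 (P=0, Q=0): fault-free G1=1, G2=0, G3=0, G4=0, G5=0 → 0; observed 0. Eliminates G5 inverted output.
Only G3 inverted output is consistent with every test.

G3 inverted output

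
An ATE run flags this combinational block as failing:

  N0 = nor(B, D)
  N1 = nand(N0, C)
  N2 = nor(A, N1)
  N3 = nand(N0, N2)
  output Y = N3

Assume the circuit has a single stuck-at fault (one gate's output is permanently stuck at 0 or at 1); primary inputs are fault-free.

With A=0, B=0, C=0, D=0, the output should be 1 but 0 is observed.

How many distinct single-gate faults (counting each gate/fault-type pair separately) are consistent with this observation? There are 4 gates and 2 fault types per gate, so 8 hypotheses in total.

Fault-free: N0=1, N1=1, N2=0, N3=1 → 1. Observed 0.
  N0 stuck-at-0: output 1 ✗
  N0 stuck-at-1: output 1 ✗
  N1 stuck-at-0: output 0 ✓
  N1 stuck-at-1: output 1 ✗
  N2 stuck-at-0: output 1 ✗
  N2 stuck-at-1: output 0 ✓
  N3 stuck-at-0: output 0 ✓
  N3 stuck-at-1: output 1 ✗
Consistent faults: {N1 stuck-at-0, N2 stuck-at-1, N3 stuck-at-0} — 3 in all.

3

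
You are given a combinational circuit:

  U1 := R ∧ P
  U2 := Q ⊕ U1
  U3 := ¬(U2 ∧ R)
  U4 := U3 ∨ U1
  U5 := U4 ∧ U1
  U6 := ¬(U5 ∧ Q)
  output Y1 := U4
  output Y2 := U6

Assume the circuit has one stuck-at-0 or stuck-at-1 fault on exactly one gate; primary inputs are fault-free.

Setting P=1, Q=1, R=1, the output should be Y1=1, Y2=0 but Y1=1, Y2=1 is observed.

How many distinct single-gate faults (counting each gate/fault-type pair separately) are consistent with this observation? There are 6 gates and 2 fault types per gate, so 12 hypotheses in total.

Fault-free: U1=1, U2=0, U3=1, U4=1, U5=1, U6=0 → Y1=1, Y2=0. Observed Y1=1, Y2=1.
  U1 stuck-at-0: output Y1=0, Y2=1 ✗
  U1 stuck-at-1: output Y1=1, Y2=0 ✗
  U2 stuck-at-0: output Y1=1, Y2=0 ✗
  U2 stuck-at-1: output Y1=1, Y2=0 ✗
  U3 stuck-at-0: output Y1=1, Y2=0 ✗
  U3 stuck-at-1: output Y1=1, Y2=0 ✗
  U4 stuck-at-0: output Y1=0, Y2=1 ✗
  U4 stuck-at-1: output Y1=1, Y2=0 ✗
  U5 stuck-at-0: output Y1=1, Y2=1 ✓
  U5 stuck-at-1: output Y1=1, Y2=0 ✗
  U6 stuck-at-0: output Y1=1, Y2=0 ✗
  U6 stuck-at-1: output Y1=1, Y2=1 ✓
Consistent faults: {U5 stuck-at-0, U6 stuck-at-1} — 2 in all.

2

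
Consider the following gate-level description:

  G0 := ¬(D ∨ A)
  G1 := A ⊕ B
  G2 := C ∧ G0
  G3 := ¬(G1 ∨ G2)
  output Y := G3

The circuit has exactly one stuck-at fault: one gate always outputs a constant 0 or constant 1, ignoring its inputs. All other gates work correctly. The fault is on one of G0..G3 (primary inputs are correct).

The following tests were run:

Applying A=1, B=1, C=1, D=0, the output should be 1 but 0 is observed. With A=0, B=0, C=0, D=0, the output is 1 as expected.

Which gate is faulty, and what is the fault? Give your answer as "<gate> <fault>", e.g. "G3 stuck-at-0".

G0 stuck-at-1

Fault-free values for test 1 (A=1, B=1, C=1, D=0): G0=0, G1=0, G2=0, G3=1, giving Y=1. Observed 0.
Test 1: faults giving observed 0 are {G0 stuck-at-1, G1 stuck-at-1, G2 stuck-at-1, G3 stuck-at-0}.
Test 2 (A=0, B=0, C=0, D=0): fault-free G0=1, G1=0, G2=0, G3=1 → 1; observed 1. Eliminates G1 stuck-at-1, G2 stuck-at-1, G3 stuck-at-0.
Only G0 stuck-at-1 is consistent with every test.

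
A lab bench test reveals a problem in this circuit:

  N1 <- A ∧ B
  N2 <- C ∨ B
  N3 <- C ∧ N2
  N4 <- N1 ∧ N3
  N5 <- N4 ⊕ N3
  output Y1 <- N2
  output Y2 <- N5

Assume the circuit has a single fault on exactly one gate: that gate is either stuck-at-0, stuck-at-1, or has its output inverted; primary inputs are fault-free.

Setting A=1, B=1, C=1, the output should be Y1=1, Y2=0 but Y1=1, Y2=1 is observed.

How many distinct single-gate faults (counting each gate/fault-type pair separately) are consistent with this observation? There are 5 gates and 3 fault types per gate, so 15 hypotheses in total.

6

Fault-free: N1=1, N2=1, N3=1, N4=1, N5=0 → Y1=1, Y2=0. Observed Y1=1, Y2=1.
  N1: stuck-at-0, inverted output ✓; others ✗
  N2: none of the 3 fault types match ✗
  N3: none of the 3 fault types match ✗
  N4: stuck-at-0, inverted output ✓; others ✗
  N5: stuck-at-1, inverted output ✓; others ✗
Consistent faults: {N1 stuck-at-0, N1 inverted output, N4 stuck-at-0, N4 inverted output, N5 stuck-at-1, N5 inverted output} — 6 in all.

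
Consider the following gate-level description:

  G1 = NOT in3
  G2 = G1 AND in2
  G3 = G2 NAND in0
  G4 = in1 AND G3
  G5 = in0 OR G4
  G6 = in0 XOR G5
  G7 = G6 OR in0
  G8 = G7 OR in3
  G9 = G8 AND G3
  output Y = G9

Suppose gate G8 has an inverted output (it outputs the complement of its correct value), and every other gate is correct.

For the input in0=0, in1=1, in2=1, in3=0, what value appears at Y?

Propagate with G8 forced: G1=1, G2=1, G3=1, G4=1, G5=1, G6=1, G7=1, G8=0 [inverted output], G9=0.
So Y = 0. (Without the fault it would be 1.)

0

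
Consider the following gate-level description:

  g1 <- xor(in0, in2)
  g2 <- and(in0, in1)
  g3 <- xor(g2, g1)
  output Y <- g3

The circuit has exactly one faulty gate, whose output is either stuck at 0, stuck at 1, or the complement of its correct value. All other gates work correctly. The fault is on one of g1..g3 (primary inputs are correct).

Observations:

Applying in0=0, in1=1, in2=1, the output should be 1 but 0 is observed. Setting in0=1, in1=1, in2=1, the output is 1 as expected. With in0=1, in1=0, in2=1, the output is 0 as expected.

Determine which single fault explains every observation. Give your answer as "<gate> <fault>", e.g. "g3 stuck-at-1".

g1 stuck-at-0

Fault-free values for test 1 (in0=0, in1=1, in2=1): g1=1, g2=0, g3=1, giving Y=1. Observed 0.
Test 1: faults giving observed 0 are {g1 stuck-at-0, g1 inverted output, g2 stuck-at-1, g2 inverted output, g3 stuck-at-0, g3 inverted output}.
Test 2 (in0=1, in1=1, in2=1): fault-free g1=0, g2=1, g3=1 → 1; observed 1. Eliminates g1 inverted output, g2 inverted output, g3 stuck-at-0, g3 inverted output.
Test 3 (in0=1, in1=0, in2=1): fault-free g1=0, g2=0, g3=0 → 0; observed 0. Eliminates g2 stuck-at-1.
Only g1 stuck-at-0 is consistent with every test.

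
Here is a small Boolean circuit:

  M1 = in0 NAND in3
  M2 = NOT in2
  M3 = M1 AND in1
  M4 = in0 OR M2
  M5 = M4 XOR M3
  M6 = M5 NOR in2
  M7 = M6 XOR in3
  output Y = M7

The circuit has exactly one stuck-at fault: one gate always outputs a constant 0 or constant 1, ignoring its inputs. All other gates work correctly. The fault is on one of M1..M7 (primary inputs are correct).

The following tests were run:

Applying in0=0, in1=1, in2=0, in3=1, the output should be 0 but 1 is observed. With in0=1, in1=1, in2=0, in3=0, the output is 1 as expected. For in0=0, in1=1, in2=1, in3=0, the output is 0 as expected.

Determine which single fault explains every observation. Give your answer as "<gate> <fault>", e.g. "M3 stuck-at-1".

Fault-free values for test 1 (in0=0, in1=1, in2=0, in3=1): M1=1, M2=1, M3=1, M4=1, M5=0, M6=1, M7=0, giving Y=0. Observed 1.
Test 1: faults giving observed 1 are {M1 stuck-at-0, M2 stuck-at-0, M3 stuck-at-0, M4 stuck-at-0, M5 stuck-at-1, M6 stuck-at-0, M7 stuck-at-1}.
Test 2 (in0=1, in1=1, in2=0, in3=0): fault-free M1=1, M2=1, M3=1, M4=1, M5=0, M6=1, M7=1 → 1; observed 1. Eliminates M1 stuck-at-0, M3 stuck-at-0, M4 stuck-at-0, M5 stuck-at-1, M6 stuck-at-0.
Test 3 (in0=0, in1=1, in2=1, in3=0): fault-free M1=1, M2=0, M3=1, M4=0, M5=1, M6=0, M7=0 → 0; observed 0. Eliminates M7 stuck-at-1.
Only M2 stuck-at-0 is consistent with every test.

M2 stuck-at-0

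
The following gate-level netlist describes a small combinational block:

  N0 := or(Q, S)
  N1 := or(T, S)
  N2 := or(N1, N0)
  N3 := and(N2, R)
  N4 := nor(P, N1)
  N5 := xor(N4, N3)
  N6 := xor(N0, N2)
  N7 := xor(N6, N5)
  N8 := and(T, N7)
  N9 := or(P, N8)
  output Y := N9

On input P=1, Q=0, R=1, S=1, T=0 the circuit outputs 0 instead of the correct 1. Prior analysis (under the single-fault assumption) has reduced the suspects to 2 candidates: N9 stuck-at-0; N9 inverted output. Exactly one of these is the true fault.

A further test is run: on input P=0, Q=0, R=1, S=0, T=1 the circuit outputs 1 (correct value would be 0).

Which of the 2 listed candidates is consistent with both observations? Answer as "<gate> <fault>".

Evaluate each candidate on input P=0, Q=0, R=1, S=0, T=1:
  N9 stuck-at-0: N0=0, N1=1, N2=1, N3=1, N4=0, N5=1, N6=1, N7=0, N8=0, N9=0 [stuck-at-0] → 0 — eliminated
  N9 inverted output: N0=0, N1=1, N2=1, N3=1, N4=0, N5=1, N6=1, N7=0, N8=0, N9=1 [inverted output] → 1 — matches
Only N9 inverted output reproduces the observed 1.

N9 inverted output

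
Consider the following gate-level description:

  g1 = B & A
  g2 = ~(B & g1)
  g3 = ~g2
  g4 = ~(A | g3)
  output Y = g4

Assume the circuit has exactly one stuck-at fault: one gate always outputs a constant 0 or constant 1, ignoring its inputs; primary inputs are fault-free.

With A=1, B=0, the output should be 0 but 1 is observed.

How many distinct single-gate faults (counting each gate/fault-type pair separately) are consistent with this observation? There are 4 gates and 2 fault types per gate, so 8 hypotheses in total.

Fault-free: g1=0, g2=1, g3=0, g4=0 → 0. Observed 1.
  g1 stuck-at-0: output 0 ✗
  g1 stuck-at-1: output 0 ✗
  g2 stuck-at-0: output 0 ✗
  g2 stuck-at-1: output 0 ✗
  g3 stuck-at-0: output 0 ✗
  g3 stuck-at-1: output 0 ✗
  g4 stuck-at-0: output 0 ✗
  g4 stuck-at-1: output 1 ✓
Consistent faults: {g4 stuck-at-1} — 1 in all.

1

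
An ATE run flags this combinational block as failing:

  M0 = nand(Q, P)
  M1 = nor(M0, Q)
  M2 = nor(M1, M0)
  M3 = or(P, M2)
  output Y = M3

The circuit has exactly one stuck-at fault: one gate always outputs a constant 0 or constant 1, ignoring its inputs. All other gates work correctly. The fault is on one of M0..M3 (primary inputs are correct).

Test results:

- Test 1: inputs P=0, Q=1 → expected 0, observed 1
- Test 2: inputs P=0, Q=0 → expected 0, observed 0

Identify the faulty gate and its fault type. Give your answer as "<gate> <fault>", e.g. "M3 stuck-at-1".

M0 stuck-at-0

Fault-free values for test 1 (P=0, Q=1): M0=1, M1=0, M2=0, M3=0, giving Y=0. Observed 1.
Test 1: faults giving observed 1 are {M0 stuck-at-0, M2 stuck-at-1, M3 stuck-at-1}.
Test 2 (P=0, Q=0): fault-free M0=1, M1=0, M2=0, M3=0 → 0; observed 0. Eliminates M2 stuck-at-1, M3 stuck-at-1.
Only M0 stuck-at-0 is consistent with every test.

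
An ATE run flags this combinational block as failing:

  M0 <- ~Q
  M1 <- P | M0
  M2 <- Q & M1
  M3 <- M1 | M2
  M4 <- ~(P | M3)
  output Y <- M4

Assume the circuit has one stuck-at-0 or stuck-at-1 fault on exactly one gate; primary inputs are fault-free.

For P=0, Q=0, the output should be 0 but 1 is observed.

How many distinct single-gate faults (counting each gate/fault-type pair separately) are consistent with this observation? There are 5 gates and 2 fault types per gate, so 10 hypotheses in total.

Fault-free: M0=1, M1=1, M2=0, M3=1, M4=0 → 0. Observed 1.
  M0 stuck-at-0: output 1 ✓
  M0 stuck-at-1: output 0 ✗
  M1 stuck-at-0: output 1 ✓
  M1 stuck-at-1: output 0 ✗
  M2 stuck-at-0: output 0 ✗
  M2 stuck-at-1: output 0 ✗
  M3 stuck-at-0: output 1 ✓
  M3 stuck-at-1: output 0 ✗
  M4 stuck-at-0: output 0 ✗
  M4 stuck-at-1: output 1 ✓
Consistent faults: {M0 stuck-at-0, M1 stuck-at-0, M3 stuck-at-0, M4 stuck-at-1} — 4 in all.

4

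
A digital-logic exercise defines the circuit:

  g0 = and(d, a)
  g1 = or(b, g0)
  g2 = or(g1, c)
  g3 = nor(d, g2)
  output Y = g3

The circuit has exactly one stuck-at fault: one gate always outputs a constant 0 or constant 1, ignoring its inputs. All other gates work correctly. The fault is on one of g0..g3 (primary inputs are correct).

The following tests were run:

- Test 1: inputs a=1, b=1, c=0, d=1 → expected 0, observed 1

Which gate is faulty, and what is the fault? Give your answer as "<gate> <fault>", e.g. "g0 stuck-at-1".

Fault-free values for test 1 (a=1, b=1, c=0, d=1): g0=1, g1=1, g2=1, g3=0, giving Y=0. Observed 1.
Test 1: faults giving observed 1 are {g3 stuck-at-1}.
Only g3 stuck-at-1 is consistent with every test.

g3 stuck-at-1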